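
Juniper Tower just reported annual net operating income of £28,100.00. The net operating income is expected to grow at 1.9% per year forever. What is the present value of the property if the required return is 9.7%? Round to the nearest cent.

D₁ = D₀ × (1 + g) = £28,100.00 × 1.019 = £28,633.9000
Growing perpetuity: P = D₁ / (r − g) = £28,633.9000 / (0.097 − 0.019) = £367,101.28

£367101.28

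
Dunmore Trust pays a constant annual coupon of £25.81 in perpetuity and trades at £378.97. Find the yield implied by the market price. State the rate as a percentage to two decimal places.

6.81%

P = C/r ⇒ r = C/P = £25.81/£378.97 = 0.068106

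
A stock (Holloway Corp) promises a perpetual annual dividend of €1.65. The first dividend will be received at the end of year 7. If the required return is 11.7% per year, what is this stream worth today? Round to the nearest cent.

Value at end of year 6: C / r = €1.65 / 0.117 = €14.1026
Discount to today: PV = €14.1026 / (1 + 0.117)^6 = €14.1026 / 1.942312 = €7.26

€7.26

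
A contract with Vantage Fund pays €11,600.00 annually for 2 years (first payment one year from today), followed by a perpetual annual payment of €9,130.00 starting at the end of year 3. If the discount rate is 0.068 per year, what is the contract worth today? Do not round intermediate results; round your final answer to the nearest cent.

€138742.92

PV of 2-year annuity: €11,600.00 × [1 − (1+0.068)^−2] / 0.068 = 21031.29515
Perpetuity value at year 2: €9,130.00 / 0.068 = 134264.70588
PV of perpetuity: 134264.70588 / (1+0.068)^2 = 117711.62616
Total PV = 21031.29515 + 117711.62616 = 138742.92132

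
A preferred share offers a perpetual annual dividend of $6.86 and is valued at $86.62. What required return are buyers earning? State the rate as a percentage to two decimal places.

7.92%

P = C/r ⇒ r = C/P = $6.86/$86.62 = 0.079196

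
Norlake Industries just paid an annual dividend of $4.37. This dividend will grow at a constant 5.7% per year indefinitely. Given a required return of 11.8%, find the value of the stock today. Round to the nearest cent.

D₁ = D₀ × (1 + g) = $4.37 × 1.057 = $4.6191
Growing perpetuity: P = D₁ / (r − g) = $4.6191 / (0.118 − 0.057) = $75.72

$75.72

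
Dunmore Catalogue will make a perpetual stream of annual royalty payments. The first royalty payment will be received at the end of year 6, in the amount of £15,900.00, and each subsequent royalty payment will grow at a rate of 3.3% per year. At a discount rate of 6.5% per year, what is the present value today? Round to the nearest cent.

Value at end of year 5: C₁ / (r − g) = £15,900.00 / (0.065 − 0.033) = £496,875.0000
Discount to today: PV = £496,875.0000 / (1 + 0.065)^5 = £496,875.0000 / 1.370087 = £362,659.54

£362659.54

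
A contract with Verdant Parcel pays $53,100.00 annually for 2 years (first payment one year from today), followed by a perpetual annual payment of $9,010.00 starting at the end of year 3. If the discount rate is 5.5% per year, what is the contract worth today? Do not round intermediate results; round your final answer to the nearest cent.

$245222.42

PV of 2-year annuity: $53,100.00 × [1 − (1+0.055)^−2] / 0.055 = 98039.57683
Perpetuity value at year 2: $9,010.00 / 0.055 = 163818.18182
PV of perpetuity: 163818.18182 / (1+0.055)^2 = 147182.84119
Total PV = 98039.57683 + 147182.84119 = 245222.41802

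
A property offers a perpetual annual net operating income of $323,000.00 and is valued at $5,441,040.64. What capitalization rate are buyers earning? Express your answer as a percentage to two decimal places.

5.94%

P = C/r ⇒ r = C/P = $323,000.00/$5,441,040.64 = 0.059364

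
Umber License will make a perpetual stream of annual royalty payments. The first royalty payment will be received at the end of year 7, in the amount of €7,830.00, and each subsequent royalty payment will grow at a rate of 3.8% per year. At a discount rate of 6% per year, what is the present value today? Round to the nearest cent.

€250901.87

Value at end of year 6: C₁ / (r − g) = €7,830.00 / (0.06 − 0.038) = €355,909.0909
Discount to today: PV = €355,909.0909 / (1 + 0.06)^6 = €355,909.0909 / 1.418519 = €250,901.87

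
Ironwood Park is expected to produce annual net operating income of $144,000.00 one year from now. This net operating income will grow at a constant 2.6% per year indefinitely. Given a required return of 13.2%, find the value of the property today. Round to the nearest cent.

Growing perpetuity: P = D₁ / (r − g) = $144,000.0000 / (0.132 − 0.026) = $1,358,490.57

$1358490.57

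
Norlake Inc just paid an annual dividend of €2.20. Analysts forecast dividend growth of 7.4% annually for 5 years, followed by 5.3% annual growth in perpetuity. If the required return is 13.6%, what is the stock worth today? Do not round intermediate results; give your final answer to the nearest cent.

D_1 = 2.36280
D_2 = 2.53765
D_3 = 2.72543
D_4 = 2.92712
D_5 = 3.14372
Terminal value at year 5: TV = D_5×(1+g_2)/(r−g_2) = 3.31034/0.083 = 39.88360
P_0 = D_1/(1+r)^1 + D_2/(1+r)^2 + D_3/(1+r)^3 + D_4/(1+r)^4 + D_5/(1+r)^5 + TV/(1+r)^5
    = 2.07993 + 1.96641 + 1.85909 + 1.75763 + 1.66170 + 21.08156 = 30.40632

€30.41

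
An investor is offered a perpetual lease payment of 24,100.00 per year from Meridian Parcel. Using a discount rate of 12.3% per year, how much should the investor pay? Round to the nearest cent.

195934.96

Level perpetuity: PV = C / r = 24,100.00 / 0.123 = 195,934.96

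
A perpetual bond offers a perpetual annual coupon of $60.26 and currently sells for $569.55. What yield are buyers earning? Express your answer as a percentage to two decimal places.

P = C/r ⇒ r = C/P = $60.26/$569.55 = 0.105803

10.58%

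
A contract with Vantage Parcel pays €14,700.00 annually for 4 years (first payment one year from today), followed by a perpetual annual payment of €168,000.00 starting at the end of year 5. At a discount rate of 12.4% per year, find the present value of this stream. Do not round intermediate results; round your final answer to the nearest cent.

€893108.67

PV of 4-year annuity: €14,700.00 × [1 − (1+0.124)^−4] / 0.124 = 44275.48311
Perpetuity value at year 4: €168,000.00 / 0.124 = 1354838.70968
PV of perpetuity: 1354838.70968 / (1+0.124)^4 = 848833.18838
Total PV = 44275.48311 + 848833.18838 = 893108.67150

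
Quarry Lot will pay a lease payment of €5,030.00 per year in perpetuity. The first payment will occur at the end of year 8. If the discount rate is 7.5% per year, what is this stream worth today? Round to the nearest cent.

Value at end of year 7: C / r = €5,030.00 / 0.075 = €67,066.6667
Discount to today: PV = €67,066.6667 / (1 + 0.075)^7 = €67,066.6667 / 1.659049 = €40,424.76

€40424.76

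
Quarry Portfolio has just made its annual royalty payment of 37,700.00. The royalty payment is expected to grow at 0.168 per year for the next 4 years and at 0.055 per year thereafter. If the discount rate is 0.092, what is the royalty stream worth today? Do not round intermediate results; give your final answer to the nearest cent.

D_1 = 44033.60000
D_2 = 51431.24480
D_3 = 60071.69393
D_4 = 70163.73851
Terminal value at year 4: TV = D_4×(1+g_2)/(r−g_2) = 74022.74412/0.037 = 2000614.70605
P_0 = D_1/(1+r)^1 + D_2/(1+r)^2 + D_3/(1+r)^3 + D_4/(1+r)^4 + TV/(1+r)^4
    = 40323.80952 + 43130.22850 + 46131.96602 + 49342.61567 + 1406931.33858 = 1585859.95829

1585859.96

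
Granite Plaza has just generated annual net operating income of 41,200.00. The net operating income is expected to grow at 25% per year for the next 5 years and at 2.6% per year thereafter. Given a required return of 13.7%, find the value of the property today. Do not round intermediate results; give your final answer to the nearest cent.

887792.17

D_1 = 51500.00000
D_2 = 64375.00000
D_3 = 80468.75000
D_4 = 100585.93750
D_5 = 125732.42188
Terminal value at year 5: TV = D_5×(1+g_2)/(r−g_2) = 129001.46484/0.111 = 1162175.35895
P_0 = D_1/(1+r)^1 + D_2/(1+r)^2 + D_3/(1+r)^3 + D_4/(1+r)^4 + D_5/(1+r)^5 + TV/(1+r)^5
    = 45294.63500 + 49796.21263 + 54745.17659 + 60185.99009 + 66167.53528 + 611602.62343 = 887792.17303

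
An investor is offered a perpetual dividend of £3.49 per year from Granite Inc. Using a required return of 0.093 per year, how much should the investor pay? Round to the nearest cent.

£37.53

Level perpetuity: PV = C / r = £3.49 / 0.093 = £37.53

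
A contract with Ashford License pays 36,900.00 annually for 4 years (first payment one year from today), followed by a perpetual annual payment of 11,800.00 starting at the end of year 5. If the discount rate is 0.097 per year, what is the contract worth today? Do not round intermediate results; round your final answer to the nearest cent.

PV of 4-year annuity: 36,900.00 × [1 − (1+0.097)^−4] / 0.097 = 117731.69735
Perpetuity value at year 4: 11,800.00 / 0.097 = 121649.48454
PV of perpetuity: 121649.48454 / (1+0.097)^4 = 84000.86587
Total PV = 117731.69735 + 84000.86587 = 201732.56322

201732.56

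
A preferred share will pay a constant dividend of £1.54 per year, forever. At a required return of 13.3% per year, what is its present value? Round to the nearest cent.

Level perpetuity: PV = C / r = £1.54 / 0.133 = £11.58

£11.58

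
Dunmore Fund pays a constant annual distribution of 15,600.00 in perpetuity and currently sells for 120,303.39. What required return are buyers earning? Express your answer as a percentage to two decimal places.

P = C/r ⇒ r = C/P = 15,600.00/120,303.39 = 0.129672

12.97%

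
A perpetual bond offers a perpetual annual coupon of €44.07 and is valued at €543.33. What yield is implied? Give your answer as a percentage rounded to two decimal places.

8.11%

P = C/r ⇒ r = C/P = €44.07/€543.33 = 0.081111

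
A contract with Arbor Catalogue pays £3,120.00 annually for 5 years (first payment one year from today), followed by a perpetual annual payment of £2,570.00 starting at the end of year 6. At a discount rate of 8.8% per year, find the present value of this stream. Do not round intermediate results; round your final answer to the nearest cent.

PV of 5-year annuity: £3,120.00 × [1 − (1+0.088)^−5] / 0.088 = 12198.95101
Perpetuity value at year 5: £2,570.00 / 0.088 = 29204.54545
PV of perpetuity: 29204.54545 / (1+0.088)^5 = 19156.05055
Total PV = 12198.95101 + 19156.05055 = 31355.00156

£31355.00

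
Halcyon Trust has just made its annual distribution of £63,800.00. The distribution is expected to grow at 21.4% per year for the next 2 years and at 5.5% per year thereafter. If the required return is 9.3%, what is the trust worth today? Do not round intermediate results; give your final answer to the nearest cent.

D_1 = 77453.20000
D_2 = 94028.18480
Terminal value at year 2: TV = D_2×(1+g_2)/(r−g_2) = 99199.73496/0.038 = 2610519.34116
P_0 = D_1/(1+r)^1 + D_2/(1+r)^2 + TV/(1+r)^2
    = 70862.94602 + 78707.79183 + 2185176.85208 = 2334747.58993

£2334747.59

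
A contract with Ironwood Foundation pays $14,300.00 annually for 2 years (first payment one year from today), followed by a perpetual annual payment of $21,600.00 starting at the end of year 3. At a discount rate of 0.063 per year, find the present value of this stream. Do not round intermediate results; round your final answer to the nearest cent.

$329529.43

PV of 2-year annuity: $14,300.00 × [1 − (1+0.063)^−2] / 0.063 = 26107.70738
Perpetuity value at year 2: $21,600.00 / 0.063 = 342857.14286
PV of perpetuity: 342857.14286 / (1+0.063)^2 = 303421.72472
Total PV = 26107.70738 + 303421.72472 = 329529.43210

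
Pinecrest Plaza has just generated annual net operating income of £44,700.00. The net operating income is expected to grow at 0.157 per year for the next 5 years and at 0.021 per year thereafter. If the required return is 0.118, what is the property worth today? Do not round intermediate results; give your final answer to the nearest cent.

D_1 = 51717.90000
D_2 = 59837.61030
D_3 = 69232.11512
D_4 = 80101.55719
D_5 = 92677.50167
Terminal value at year 5: TV = D_5×(1+g_2)/(r−g_2) = 94623.72920/0.097 = 975502.36293
P_0 = D_1/(1+r)^1 + D_2/(1+r)^2 + D_3/(1+r)^3 + D_4/(1+r)^4 + D_5/(1+r)^5 + TV/(1+r)^5
    = 46259.30233 + 47872.99892 + 49542.98725 + 51271.23099 + 53059.76231 + 558495.02388 = 806501.30568

£806501.31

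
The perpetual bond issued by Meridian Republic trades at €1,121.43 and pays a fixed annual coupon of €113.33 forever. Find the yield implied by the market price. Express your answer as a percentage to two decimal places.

10.11%

P = C/r ⇒ r = C/P = €113.33/€1,121.43 = 0.101058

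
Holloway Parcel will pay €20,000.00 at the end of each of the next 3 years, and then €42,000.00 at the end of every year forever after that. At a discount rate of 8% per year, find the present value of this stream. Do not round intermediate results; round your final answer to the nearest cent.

PV of 3-year annuity: €20,000.00 × [1 − (1+0.08)^−3] / 0.08 = 51541.93974
Perpetuity value at year 3: €42,000.00 / 0.08 = 525000.00000
PV of perpetuity: 525000.00000 / (1+0.08)^3 = 416761.92654
Total PV = 51541.93974 + 416761.92654 = 468303.86628

€468303.87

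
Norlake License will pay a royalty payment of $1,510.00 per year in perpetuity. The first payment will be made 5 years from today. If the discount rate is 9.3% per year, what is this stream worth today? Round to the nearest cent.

Value at end of year 4: C / r = $1,510.00 / 0.093 = $16,236.5591
Discount to today: PV = $16,236.5591 / (1 + 0.093)^4 = $16,236.5591 / 1.427186 = $11,376.62

$11376.62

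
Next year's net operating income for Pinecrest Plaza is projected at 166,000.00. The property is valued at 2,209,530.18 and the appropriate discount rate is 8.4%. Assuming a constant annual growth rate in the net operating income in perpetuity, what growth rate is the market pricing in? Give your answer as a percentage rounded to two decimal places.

P = D₁/(r−g) ⇒ g = r − D₁/P = 0.084 − 166,000.00/2,209,530.18 = 0.008871

0.89%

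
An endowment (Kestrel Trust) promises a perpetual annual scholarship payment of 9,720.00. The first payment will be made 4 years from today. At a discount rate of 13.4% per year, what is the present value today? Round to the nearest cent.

Value at end of year 3: C / r = 9,720.00 / 0.134 = 72,537.3134
Discount to today: PV = 72,537.3134 / (1 + 0.134)^3 = 72,537.3134 / 1.458274 = 49,741.89

49741.89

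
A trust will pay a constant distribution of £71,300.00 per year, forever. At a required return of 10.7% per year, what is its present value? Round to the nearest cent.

Level perpetuity: PV = C / r = £71,300.00 / 0.107 = £666,355.14

£666355.14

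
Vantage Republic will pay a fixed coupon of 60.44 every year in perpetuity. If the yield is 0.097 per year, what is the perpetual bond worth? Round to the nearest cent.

Level perpetuity: PV = C / r = 60.44 / 0.097 = 623.09

623.09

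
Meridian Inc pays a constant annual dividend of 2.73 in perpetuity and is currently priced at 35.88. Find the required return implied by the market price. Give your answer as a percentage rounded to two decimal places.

P = C/r ⇒ r = C/P = 2.73/35.88 = 0.076087

7.61%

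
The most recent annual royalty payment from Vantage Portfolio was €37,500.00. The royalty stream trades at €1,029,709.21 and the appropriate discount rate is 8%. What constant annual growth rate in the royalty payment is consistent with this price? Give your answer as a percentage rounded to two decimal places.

4.21%

P = D₀(1+g)/(r−g) ⇒ P(r−g) = D₀(1+g) ⇒ g(P+D₀) = P·r − D₀
g = (P·r − D₀)/(P + D₀) = (€1,029,709.21×0.08 − €37,500.00) / (€1,029,709.21 + €37,500.00) = 0.042051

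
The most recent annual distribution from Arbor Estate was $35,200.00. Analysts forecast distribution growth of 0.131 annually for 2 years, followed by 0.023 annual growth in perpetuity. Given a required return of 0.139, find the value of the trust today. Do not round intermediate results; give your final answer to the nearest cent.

D_1 = 39811.20000
D_2 = 45026.46720
Terminal value at year 2: TV = D_2×(1+g_2)/(r−g_2) = 46062.07595/0.116 = 397086.86160
P_0 = D_1/(1+r)^1 + D_2/(1+r)^2 + TV/(1+r)^2
    = 34952.76558 + 34707.26767 + 306082.19677 = 375742.23003

$375742.23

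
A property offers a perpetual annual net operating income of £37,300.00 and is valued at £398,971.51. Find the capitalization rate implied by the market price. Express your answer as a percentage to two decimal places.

9.35%

P = C/r ⇒ r = C/P = £37,300.00/£398,971.51 = 0.093490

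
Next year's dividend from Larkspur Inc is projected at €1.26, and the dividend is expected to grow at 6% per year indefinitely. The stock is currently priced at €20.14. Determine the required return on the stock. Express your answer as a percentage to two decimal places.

P = D₁/(r − g) ⇒ r = D₁/P + g = €1.2600/€20.14 + 0.06 = 0.062562 + 0.06 = 0.122562

12.26%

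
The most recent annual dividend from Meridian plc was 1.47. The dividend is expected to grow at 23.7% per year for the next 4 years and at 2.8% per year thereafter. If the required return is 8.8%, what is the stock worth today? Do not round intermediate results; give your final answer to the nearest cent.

D_1 = 1.81839
D_2 = 2.24935
D_3 = 2.78244
D_4 = 3.44188
Terminal value at year 4: TV = D_4×(1+g_2)/(r−g_2) = 3.53826/0.06 = 58.97093
P_0 = D_1/(1+r)^1 + D_2/(1+r)^2 + D_3/(1+r)^3 + D_4/(1+r)^4 + TV/(1+r)^4
    = 1.67131 + 1.90020 + 2.16043 + 2.45630 + 42.08452 = 50.27276

50.27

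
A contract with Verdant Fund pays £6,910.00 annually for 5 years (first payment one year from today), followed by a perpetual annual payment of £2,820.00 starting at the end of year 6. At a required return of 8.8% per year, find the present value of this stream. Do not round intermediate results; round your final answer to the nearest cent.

PV of 5-year annuity: £6,910.00 × [1 − (1+0.088)^−5] / 0.088 = 27017.54856
Perpetuity value at year 5: £2,820.00 / 0.088 = 32045.45455
PV of perpetuity: 32045.45455 / (1+0.088)^5 = 21019.47959
Total PV = 27017.54856 + 21019.47959 = 48037.02815

£48037.03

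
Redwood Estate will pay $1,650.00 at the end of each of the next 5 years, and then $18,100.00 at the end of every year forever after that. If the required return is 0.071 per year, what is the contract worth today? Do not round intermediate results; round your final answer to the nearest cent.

$187661.54

PV of 5-year annuity: $1,650.00 × [1 − (1+0.071)^−5] / 0.071 = 6747.24997
Perpetuity value at year 5: $18,100.00 / 0.071 = 254929.57746
PV of perpetuity: 254929.57746 / (1+0.071)^5 = 180914.28994
Total PV = 6747.24997 + 180914.28994 = 187661.53991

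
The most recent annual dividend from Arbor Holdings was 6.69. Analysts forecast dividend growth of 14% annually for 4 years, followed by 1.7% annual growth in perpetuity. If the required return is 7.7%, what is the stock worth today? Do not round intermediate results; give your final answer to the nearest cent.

D_1 = 7.62660
D_2 = 8.69432
D_3 = 9.91153
D_4 = 11.29914
Terminal value at year 4: TV = D_4×(1+g_2)/(r−g_2) = 11.49123/0.06 = 191.52048
P_0 = D_1/(1+r)^1 + D_2/(1+r)^2 + D_3/(1+r)^3 + D_4/(1+r)^4 + TV/(1+r)^4
    = 7.08134 + 7.49557 + 7.93402 + 8.39813 + 142.34834 = 173.25740

173.26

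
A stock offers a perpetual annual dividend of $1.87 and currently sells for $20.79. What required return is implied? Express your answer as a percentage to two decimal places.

8.99%

P = C/r ⇒ r = C/P = $1.87/$20.79 = 0.089947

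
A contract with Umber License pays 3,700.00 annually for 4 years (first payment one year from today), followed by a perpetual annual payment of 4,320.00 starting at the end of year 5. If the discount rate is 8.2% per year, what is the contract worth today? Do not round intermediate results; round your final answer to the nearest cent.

50638.52

PV of 4-year annuity: 3,700.00 × [1 − (1+0.082)^−4] / 0.082 = 12200.51081
Perpetuity value at year 4: 4,320.00 / 0.082 = 52682.92683
PV of perpetuity: 52682.92683 / (1+0.082)^4 = 38438.00610
Total PV = 12200.51081 + 38438.00610 = 50638.51691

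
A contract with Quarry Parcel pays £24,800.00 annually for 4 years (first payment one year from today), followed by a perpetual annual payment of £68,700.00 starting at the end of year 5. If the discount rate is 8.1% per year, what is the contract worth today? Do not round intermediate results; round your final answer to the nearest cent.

£703068.84

PV of 4-year annuity: £24,800.00 × [1 − (1+0.081)^−4] / 0.081 = 81958.24087
Perpetuity value at year 4: £68,700.00 / 0.081 = 848148.14815
PV of perpetuity: 848148.14815 / (1+0.081)^4 = 621110.60186
Total PV = 81958.24087 + 621110.60186 = 703068.84273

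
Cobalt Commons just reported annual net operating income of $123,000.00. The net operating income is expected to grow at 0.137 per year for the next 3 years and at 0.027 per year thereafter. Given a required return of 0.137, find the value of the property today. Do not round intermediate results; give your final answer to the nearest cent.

D_1 = 139851.00000
D_2 = 159010.58700
D_3 = 180795.03742
Terminal value at year 3: TV = D_3×(1+g_2)/(r−g_2) = 185676.50343/0.11 = 1687968.21299
P_0 = D_1/(1+r)^1 + D_2/(1+r)^2 + D_3/(1+r)^3 + TV/(1+r)^3
    = 123000.00000 + 123000.00000 + 123000.00000 + 1148372.72727 = 1517372.72727

$1517372.73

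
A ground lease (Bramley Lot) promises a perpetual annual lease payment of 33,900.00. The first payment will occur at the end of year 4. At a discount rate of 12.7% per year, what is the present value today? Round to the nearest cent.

Value at end of year 3: C / r = 33,900.00 / 0.127 = 266,929.1339
Discount to today: PV = 266,929.1339 / (1 + 0.127)^3 = 266,929.1339 / 1.431435 = 186,476.55

186476.55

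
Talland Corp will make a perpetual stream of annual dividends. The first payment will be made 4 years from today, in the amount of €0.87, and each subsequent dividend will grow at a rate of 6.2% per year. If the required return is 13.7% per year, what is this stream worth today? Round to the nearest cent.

Value at end of year 3: C₁ / (r − g) = €0.87 / (0.137 − 0.062) = €11.6000
Discount to today: PV = €11.6000 / (1 + 0.137)^3 = €11.6000 / 1.469878 = €7.89

€7.89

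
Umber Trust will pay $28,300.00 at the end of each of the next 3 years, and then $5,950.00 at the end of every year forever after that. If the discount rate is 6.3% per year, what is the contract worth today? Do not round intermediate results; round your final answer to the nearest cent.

$153856.21

PV of 3-year annuity: $28,300.00 × [1 − (1+0.063)^−3] / 0.063 = 75228.31667
Perpetuity value at year 3: $5,950.00 / 0.063 = 94444.44444
PV of perpetuity: 94444.44444 / (1+0.063)^3 = 78627.89023
Total PV = 75228.31667 + 78627.89023 = 153856.20690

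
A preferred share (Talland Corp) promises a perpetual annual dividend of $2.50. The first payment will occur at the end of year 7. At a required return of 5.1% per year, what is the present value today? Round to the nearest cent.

$36.37

Value at end of year 6: C / r = $2.50 / 0.051 = $49.0196
Discount to today: PV = $49.0196 / (1 + 0.051)^6 = $49.0196 / 1.347772 = $36.37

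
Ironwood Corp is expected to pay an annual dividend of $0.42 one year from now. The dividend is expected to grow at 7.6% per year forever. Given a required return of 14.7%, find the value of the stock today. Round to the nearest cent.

$5.92

Growing perpetuity: P = D₁ / (r − g) = $0.4200 / (0.147 − 0.076) = $5.92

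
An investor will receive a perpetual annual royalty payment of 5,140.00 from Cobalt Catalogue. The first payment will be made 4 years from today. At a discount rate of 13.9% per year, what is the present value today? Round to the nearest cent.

25025.18

Value at end of year 3: C / r = 5,140.00 / 0.139 = 36,978.4173
Discount to today: PV = 36,978.4173 / (1 + 0.139)^3 = 36,978.4173 / 1.477649 = 25,025.18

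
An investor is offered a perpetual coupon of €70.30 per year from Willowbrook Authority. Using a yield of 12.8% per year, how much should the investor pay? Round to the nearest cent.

Level perpetuity: PV = C / r = €70.30 / 0.128 = €549.22

€549.22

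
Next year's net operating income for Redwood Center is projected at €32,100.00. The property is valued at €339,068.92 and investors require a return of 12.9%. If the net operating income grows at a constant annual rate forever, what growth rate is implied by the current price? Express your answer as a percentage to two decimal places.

3.43%

P = D₁/(r−g) ⇒ g = r − D₁/P = 0.129 − €32,100.00/€339,068.92 = 0.034329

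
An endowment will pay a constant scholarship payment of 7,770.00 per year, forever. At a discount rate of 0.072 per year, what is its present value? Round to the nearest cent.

Level perpetuity: PV = C / r = 7,770.00 / 0.072 = 107,916.67

107916.67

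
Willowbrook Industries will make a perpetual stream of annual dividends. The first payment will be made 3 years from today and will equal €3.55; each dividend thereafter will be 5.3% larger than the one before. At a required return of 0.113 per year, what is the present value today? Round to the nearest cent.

Value at end of year 2: C₁ / (r − g) = €3.55 / (0.113 − 0.053) = €59.1667
Discount to today: PV = €59.1667 / (1 + 0.113)^2 = €59.1667 / 1.238769 = €47.76

€47.76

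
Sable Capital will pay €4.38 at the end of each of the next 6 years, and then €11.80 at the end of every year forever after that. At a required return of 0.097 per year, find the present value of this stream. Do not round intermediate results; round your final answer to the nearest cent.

€89.05

PV of 6-year annuity: €4.38 × [1 − (1+0.097)^−6] / 0.097 = 19.24493
Perpetuity value at year 6: €11.80 / 0.097 = 121.64948
PV of perpetuity: 121.64948 / (1+0.097)^6 = 69.80242
Total PV = 19.24493 + 69.80242 = 89.04735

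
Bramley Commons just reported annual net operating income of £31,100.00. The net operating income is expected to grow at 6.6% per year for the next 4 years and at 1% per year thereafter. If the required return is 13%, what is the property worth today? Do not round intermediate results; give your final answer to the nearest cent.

D_1 = 33152.60000
D_2 = 35340.67160
D_3 = 37673.15593
D_4 = 40159.58422
Terminal value at year 4: TV = D_4×(1+g_2)/(r−g_2) = 40561.18006/0.12 = 338009.83382
P_0 = D_1/(1+r)^1 + D_2/(1+r)^2 + D_3/(1+r)^3 + D_4/(1+r)^4 + TV/(1+r)^4
    = 29338.58407 + 27676.92975 + 26109.38683 + 24630.62510 + 207307.76122 = 315063.28697

£315063.29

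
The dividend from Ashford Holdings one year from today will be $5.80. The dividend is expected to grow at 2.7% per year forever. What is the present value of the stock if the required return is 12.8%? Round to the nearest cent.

$57.43

Growing perpetuity: P = D₁ / (r − g) = $5.8000 / (0.128 − 0.027) = $57.43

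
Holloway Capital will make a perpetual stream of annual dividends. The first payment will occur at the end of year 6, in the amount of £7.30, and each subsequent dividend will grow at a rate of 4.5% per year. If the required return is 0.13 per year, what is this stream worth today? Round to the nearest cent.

£46.61

Value at end of year 5: C₁ / (r − g) = £7.30 / (0.13 − 0.045) = £85.8824
Discount to today: PV = £85.8824 / (1 + 0.13)^5 = £85.8824 / 1.842435 = £46.61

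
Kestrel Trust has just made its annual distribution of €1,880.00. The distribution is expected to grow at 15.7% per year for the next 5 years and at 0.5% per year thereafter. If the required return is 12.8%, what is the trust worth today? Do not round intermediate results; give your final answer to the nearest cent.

€27590.08

D_1 = 2175.16000
D_2 = 2516.66012
D_3 = 2911.77576
D_4 = 3368.92455
D_5 = 3897.84571
Terminal value at year 5: TV = D_5×(1+g_2)/(r−g_2) = 3917.33494/0.123 = 31848.25151
P_0 = D_1/(1+r)^1 + D_2/(1+r)^2 + D_3/(1+r)^3 + D_4/(1+r)^4 + D_5/(1+r)^5 + TV/(1+r)^5
    = 1928.33333 + 1977.90928 + 2028.75978 + 2080.91761 + 2134.41638 + 17439.74362 = 27590.08001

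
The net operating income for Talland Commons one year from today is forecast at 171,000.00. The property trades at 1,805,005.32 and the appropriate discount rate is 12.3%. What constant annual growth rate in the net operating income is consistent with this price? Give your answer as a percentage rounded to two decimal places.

P = D₁/(r−g) ⇒ g = r − D₁/P = 0.123 − 171,000.00/1,805,005.32 = 0.028263

2.83%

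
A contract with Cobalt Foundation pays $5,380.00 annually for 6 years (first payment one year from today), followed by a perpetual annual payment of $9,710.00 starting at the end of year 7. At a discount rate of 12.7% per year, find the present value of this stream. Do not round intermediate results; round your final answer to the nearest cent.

PV of 6-year annuity: $5,380.00 × [1 − (1+0.127)^−6] / 0.127 = 21687.70267
Perpetuity value at year 6: $9,710.00 / 0.127 = 76456.69291
PV of perpetuity: 76456.69291 / (1+0.127)^6 = 37314.01765
Total PV = 21687.70267 + 37314.01765 = 59001.72032

$59001.72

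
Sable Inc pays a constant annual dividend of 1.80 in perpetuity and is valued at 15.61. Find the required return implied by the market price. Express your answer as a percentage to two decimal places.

P = C/r ⇒ r = C/P = 1.80/15.61 = 0.115311

11.53%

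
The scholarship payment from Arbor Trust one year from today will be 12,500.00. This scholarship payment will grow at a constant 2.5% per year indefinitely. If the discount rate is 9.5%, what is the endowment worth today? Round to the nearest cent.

178571.43

Growing perpetuity: P = D₁ / (r − g) = 12,500.0000 / (0.095 − 0.025) = 178,571.43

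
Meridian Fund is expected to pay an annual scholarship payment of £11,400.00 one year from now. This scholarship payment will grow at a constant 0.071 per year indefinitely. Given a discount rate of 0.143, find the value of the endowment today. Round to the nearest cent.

£158333.33

Growing perpetuity: P = D₁ / (r − g) = £11,400.0000 / (0.143 − 0.071) = £158,333.33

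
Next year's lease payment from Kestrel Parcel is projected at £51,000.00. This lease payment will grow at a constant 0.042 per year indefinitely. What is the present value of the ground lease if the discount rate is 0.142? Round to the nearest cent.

Growing perpetuity: P = D₁ / (r − g) = £51,000.0000 / (0.142 − 0.042) = £510,000.00

£510000.00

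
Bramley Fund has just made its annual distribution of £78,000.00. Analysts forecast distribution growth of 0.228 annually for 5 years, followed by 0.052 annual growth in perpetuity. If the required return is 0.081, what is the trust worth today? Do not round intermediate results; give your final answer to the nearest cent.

£5933790.52

D_1 = 95784.00000
D_2 = 117622.75200
D_3 = 144440.73946
D_4 = 177373.22805
D_5 = 217814.32405
Terminal value at year 5: TV = D_5×(1+g_2)/(r−g_2) = 229140.66890/0.029 = 7901402.37580
P_0 = D_1/(1+r)^1 + D_2/(1+r)^2 + D_3/(1+r)^3 + D_4/(1+r)^4 + D_5/(1+r)^5 + TV/(1+r)^5
    = 88606.84551 + 100656.06502 + 114343.80005 + 129892.86444 + 147556.37144 + 5352734.57779 = 5933790.52425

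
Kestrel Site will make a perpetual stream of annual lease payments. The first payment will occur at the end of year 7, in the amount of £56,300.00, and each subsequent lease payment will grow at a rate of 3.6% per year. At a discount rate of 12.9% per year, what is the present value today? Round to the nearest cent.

Value at end of year 6: C₁ / (r − g) = £56,300.00 / (0.129 − 0.036) = £605,376.3441
Discount to today: PV = £605,376.3441 / (1 + 0.129)^6 = £605,376.3441 / 2.070922 = £292,322.20

£292322.20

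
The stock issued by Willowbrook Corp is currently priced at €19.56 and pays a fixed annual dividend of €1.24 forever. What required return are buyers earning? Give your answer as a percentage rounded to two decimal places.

P = C/r ⇒ r = C/P = €1.24/€19.56 = 0.063395

6.34%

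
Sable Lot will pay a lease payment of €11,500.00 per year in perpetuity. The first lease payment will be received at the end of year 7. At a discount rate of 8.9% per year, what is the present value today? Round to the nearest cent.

Value at end of year 6: C / r = €11,500.00 / 0.089 = €129,213.4831
Discount to today: PV = €129,213.4831 / (1 + 0.089)^6 = €129,213.4831 / 1.667890 = €77,471.25

€77471.25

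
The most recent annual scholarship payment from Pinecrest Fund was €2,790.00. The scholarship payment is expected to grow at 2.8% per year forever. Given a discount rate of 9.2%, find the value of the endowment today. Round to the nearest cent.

D₁ = D₀ × (1 + g) = €2,790.00 × 1.028 = €2,868.1200
Growing perpetuity: P = D₁ / (r − g) = €2,868.1200 / (0.092 − 0.028) = €44,814.38

€44814.38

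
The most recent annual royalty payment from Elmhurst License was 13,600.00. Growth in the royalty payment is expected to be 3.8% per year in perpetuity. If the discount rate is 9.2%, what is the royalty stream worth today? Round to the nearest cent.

D₁ = D₀ × (1 + g) = 13,600.00 × 1.038 = 14,116.8000
Growing perpetuity: P = D₁ / (r − g) = 14,116.8000 / (0.092 − 0.038) = 261,422.22

261422.22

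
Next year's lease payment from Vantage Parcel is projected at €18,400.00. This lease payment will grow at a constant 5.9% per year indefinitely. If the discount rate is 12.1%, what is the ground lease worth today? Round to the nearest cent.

€296774.19

Growing perpetuity: P = D₁ / (r − g) = €18,400.0000 / (0.121 − 0.059) = €296,774.19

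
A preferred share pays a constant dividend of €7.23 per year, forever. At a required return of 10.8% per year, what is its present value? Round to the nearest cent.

€66.94

Level perpetuity: PV = C / r = €7.23 / 0.108 = €66.94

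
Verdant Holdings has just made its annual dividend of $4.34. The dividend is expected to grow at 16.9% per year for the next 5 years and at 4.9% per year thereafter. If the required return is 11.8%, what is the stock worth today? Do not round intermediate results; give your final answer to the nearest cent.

D_1 = 5.07346
D_2 = 5.93087
D_3 = 6.93319
D_4 = 8.10490
D_5 = 9.47463
Terminal value at year 5: TV = D_5×(1+g_2)/(r−g_2) = 9.93889/0.069 = 144.04185
P_0 = D_1/(1+r)^1 + D_2/(1+r)^2 + D_3/(1+r)^3 + D_4/(1+r)^4 + D_5/(1+r)^5 + TV/(1+r)^5
    = 4.53798 + 4.74499 + 4.96144 + 5.18777 + 5.42442 + 82.46690 = 107.32349

$107.32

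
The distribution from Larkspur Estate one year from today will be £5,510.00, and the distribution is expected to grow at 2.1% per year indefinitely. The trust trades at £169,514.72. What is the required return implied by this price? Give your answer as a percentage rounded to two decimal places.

5.35%

P = D₁/(r − g) ⇒ r = D₁/P + g = £5,510.0000/£169,514.72 + 0.021 = 0.032505 + 0.021 = 0.053505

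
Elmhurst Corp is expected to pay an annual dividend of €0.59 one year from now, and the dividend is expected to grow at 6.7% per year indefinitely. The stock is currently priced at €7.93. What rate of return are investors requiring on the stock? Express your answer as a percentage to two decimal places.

14.14%

P = D₁/(r − g) ⇒ r = D₁/P + g = €0.5900/€7.93 + 0.067 = 0.074401 + 0.067 = 0.141401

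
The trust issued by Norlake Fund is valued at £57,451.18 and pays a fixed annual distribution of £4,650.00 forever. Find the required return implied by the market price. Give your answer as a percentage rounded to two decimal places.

P = C/r ⇒ r = C/P = £4,650.00/£57,451.18 = 0.080938

8.09%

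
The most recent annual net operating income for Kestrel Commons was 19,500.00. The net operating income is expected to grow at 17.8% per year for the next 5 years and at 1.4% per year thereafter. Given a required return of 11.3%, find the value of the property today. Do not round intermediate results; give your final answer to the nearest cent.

381241.91

D_1 = 22971.00000
D_2 = 27059.83800
D_3 = 31876.48916
D_4 = 37550.50424
D_5 = 44234.49399
Terminal value at year 5: TV = D_5×(1+g_2)/(r−g_2) = 44853.77690/0.099 = 453068.45358
P_0 = D_1/(1+r)^1 + D_2/(1+r)^2 + D_3/(1+r)^3 + D_4/(1+r)^4 + D_5/(1+r)^5 + TV/(1+r)^5
    = 20638.81402 + 21844.13559 + 23119.84881 + 24470.06460 + 25899.13396 + 265269.91751 = 381241.91448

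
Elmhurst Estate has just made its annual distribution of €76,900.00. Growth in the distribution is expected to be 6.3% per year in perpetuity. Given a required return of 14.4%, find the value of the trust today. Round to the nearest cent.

D₁ = D₀ × (1 + g) = €76,900.00 × 1.063 = €81,744.7000
Growing perpetuity: P = D₁ / (r − g) = €81,744.7000 / (0.144 − 0.063) = €1,009,193.83

€1009193.83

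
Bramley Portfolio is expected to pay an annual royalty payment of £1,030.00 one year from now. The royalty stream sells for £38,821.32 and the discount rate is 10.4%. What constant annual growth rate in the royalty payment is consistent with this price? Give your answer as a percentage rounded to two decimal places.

7.75%

P = D₁/(r−g) ⇒ g = r − D₁/P = 0.104 − £1,030.00/£38,821.32 = 0.077468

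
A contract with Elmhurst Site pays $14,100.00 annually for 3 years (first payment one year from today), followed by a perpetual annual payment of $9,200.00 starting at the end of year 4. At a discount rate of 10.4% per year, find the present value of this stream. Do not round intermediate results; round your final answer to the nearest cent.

$100561.81

PV of 3-year annuity: $14,100.00 × [1 − (1+0.104)^−3] / 0.104 = 34819.15164
Perpetuity value at year 3: $9,200.00 / 0.104 = 88461.53846
PV of perpetuity: 88461.53846 / (1+0.104)^3 = 65742.65937
Total PV = 34819.15164 + 65742.65937 = 100561.81102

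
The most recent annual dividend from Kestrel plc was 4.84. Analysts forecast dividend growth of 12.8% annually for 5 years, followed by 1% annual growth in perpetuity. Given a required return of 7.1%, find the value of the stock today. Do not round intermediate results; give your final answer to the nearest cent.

D_1 = 5.45952
D_2 = 6.15834
D_3 = 6.94661
D_4 = 7.83577
D_5 = 8.83875
Terminal value at year 5: TV = D_5×(1+g_2)/(r−g_2) = 8.92714/0.061 = 146.34652
P_0 = D_1/(1+r)^1 + D_2/(1+r)^2 + D_3/(1+r)^3 + D_4/(1+r)^4 + D_5/(1+r)^5 + TV/(1+r)^5
    = 5.09759 + 5.36889 + 5.65463 + 5.95558 + 6.27254 + 103.85683 = 132.20606

132.21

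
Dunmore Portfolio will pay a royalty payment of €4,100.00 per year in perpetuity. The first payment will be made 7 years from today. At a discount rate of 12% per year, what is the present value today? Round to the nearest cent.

Value at end of year 6: C / r = €4,100.00 / 0.12 = €34,166.6667
Discount to today: PV = €34,166.6667 / (1 + 0.12)^6 = €34,166.6667 / 1.973823 = €17,309.90

€17309.90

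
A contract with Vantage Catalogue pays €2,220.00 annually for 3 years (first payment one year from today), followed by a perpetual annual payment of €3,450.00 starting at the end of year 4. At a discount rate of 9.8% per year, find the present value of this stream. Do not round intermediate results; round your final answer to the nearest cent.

PV of 3-year annuity: €2,220.00 × [1 − (1+0.098)^−3] / 0.098 = 5540.30836
Perpetuity value at year 3: €3,450.00 / 0.098 = 35204.08163
PV of perpetuity: 35204.08163 / (1+0.098)^3 = 26594.14296
Total PV = 5540.30836 + 26594.14296 = 32134.45132

€32134.45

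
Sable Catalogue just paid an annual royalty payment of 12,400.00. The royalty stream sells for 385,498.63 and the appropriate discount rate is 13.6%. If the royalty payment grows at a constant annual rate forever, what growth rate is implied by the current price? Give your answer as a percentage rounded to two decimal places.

10.06%

P = D₀(1+g)/(r−g) ⇒ P(r−g) = D₀(1+g) ⇒ g(P+D₀) = P·r − D₀
g = (P·r − D₀)/(P + D₀) = (385,498.63×0.136 − 12,400.00) / (385,498.63 + 12,400.00) = 0.100598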